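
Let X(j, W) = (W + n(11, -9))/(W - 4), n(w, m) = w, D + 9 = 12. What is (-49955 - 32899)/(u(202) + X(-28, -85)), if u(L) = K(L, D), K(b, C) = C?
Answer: -7374006/341 ≈ -21625.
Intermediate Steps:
D = 3 (D = -9 + 12 = 3)
X(j, W) = (11 + W)/(-4 + W) (X(j, W) = (W + 11)/(W - 4) = (11 + W)/(-4 + W))
u(L) = 3
(-49955 - 32899)/(u(202) + X(-28, -85)) = (-49955 - 32899)/(3 + (11 - 85)/(-4 - 85)) = -82854/(3 - 74/(-89)) = -82854/(3 - 1/89*(-74)) = -82854/(3 + 74/89) = -82854/341/89 = -82854*89/341 = -7374006/341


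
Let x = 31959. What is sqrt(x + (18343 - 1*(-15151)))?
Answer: sqrt(65453) ≈ 255.84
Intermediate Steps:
sqrt(x + (18343 - 1*(-15151))) = sqrt(31959 + (18343 - 1*(-15151))) = sqrt(31959 + (18343 + 15151)) = sqrt(31959 + 33494) = sqrt(65453)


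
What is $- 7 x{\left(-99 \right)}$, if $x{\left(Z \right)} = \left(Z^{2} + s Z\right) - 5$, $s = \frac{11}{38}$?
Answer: $- \frac{2598113}{38} \approx -68371.0$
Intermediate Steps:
$s = \frac{11}{38}$ ($s = 11 \cdot \frac{1}{38} = \frac{11}{38} \approx 0.28947$)
$x{\left(Z \right)} = -5 + Z^{2} + \frac{11 Z}{38}$ ($x{\left(Z \right)} = \left(Z^{2} + \frac{11 Z}{38}\right) - 5 = -5 + Z^{2} + \frac{11 Z}{38}$)
$- 7 x{\left(-99 \right)} = - 7 \left(-5 + \left(-99\right)^{2} + \frac{11}{38} \left(-99\right)\right) = - 7 \left(-5 + 9801 - \frac{1089}{38}\right) = \left(-7\right) \frac{371159}{38} = - \frac{2598113}{38}$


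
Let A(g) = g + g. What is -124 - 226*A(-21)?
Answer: 9368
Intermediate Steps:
A(g) = 2*g
-124 - 226*A(-21) = -124 - 452*(-21) = -124 - 226*(-42) = -124 + 9492 = 9368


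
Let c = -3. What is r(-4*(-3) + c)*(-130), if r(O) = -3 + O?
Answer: -780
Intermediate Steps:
r(-4*(-3) + c)*(-130) = (-3 + (-4*(-3) - 3))*(-130) = (-3 + (12 - 3))*(-130) = (-3 + 9)*(-130) = 6*(-130) = -780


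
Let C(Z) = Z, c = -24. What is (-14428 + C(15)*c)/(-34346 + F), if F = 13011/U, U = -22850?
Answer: 337905800/784819111 ≈ 0.43055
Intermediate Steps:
F = -13011/22850 (F = 13011/(-22850) = 13011*(-1/22850) = -13011/22850 ≈ -0.56941)
(-14428 + C(15)*c)/(-34346 + F) = (-14428 + 15*(-24))/(-34346 - 13011/22850) = (-14428 - 360)/(-784819111/22850) = -14788*(-22850/784819111) = 337905800/784819111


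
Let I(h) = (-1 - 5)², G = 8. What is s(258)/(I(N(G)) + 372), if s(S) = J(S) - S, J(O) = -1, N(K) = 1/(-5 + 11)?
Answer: -259/408 ≈ -0.63480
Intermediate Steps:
N(K) = ⅙ (N(K) = 1/6 = ⅙)
I(h) = 36 (I(h) = (-6)² = 36)
s(S) = -1 - S
s(258)/(I(N(G)) + 372) = (-1 - 1*258)/(36 + 372) = (-1 - 258)/408 = -259*1/408 = -259/408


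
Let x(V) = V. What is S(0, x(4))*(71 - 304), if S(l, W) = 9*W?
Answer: -8388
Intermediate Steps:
S(0, x(4))*(71 - 304) = (9*4)*(71 - 304) = 36*(-233) = -8388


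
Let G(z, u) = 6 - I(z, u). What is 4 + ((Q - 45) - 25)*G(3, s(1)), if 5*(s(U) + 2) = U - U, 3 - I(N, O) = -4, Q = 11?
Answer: 63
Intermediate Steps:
I(N, O) = 7 (I(N, O) = 3 - 1*(-4) = 3 + 4 = 7)
s(U) = -2 (s(U) = -2 + (U - U)/5 = -2 + (⅕)*0 = -2 + 0 = -2)
G(z, u) = -1 (G(z, u) = 6 - 1*7 = 6 - 7 = -1)
4 + ((Q - 45) - 25)*G(3, s(1)) = 4 + ((11 - 45) - 25)*(-1) = 4 + (-34 - 25)*(-1) = 4 - 59*(-1) = 4 + 59 = 63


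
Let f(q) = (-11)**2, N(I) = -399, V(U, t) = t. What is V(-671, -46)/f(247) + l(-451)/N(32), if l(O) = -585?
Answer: 17477/16093 ≈ 1.0860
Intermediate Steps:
f(q) = 121
V(-671, -46)/f(247) + l(-451)/N(32) = -46/121 - 585/(-399) = -46*1/121 - 585*(-1/399) = -46/121 + 195/133 = 17477/16093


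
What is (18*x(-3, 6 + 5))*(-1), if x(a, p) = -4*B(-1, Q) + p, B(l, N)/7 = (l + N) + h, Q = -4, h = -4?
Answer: -4734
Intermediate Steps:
B(l, N) = -28 + 7*N + 7*l (B(l, N) = 7*((l + N) - 4) = 7*((N + l) - 4) = 7*(-4 + N + l) = -28 + 7*N + 7*l)
x(a, p) = 252 + p (x(a, p) = -4*(-28 + 7*(-4) + 7*(-1)) + p = -4*(-28 - 28 - 7) + p = -4*(-63) + p = 252 + p)
(18*x(-3, 6 + 5))*(-1) = (18*(252 + (6 + 5)))*(-1) = (18*(252 + 11))*(-1) = (18*263)*(-1) = 4734*(-1) = -4734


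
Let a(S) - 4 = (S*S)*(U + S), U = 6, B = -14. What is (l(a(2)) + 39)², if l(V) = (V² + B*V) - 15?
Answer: 665856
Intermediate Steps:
a(S) = 4 + S²*(6 + S) (a(S) = 4 + (S*S)*(6 + S) = 4 + S²*(6 + S))
l(V) = -15 + V² - 14*V (l(V) = (V² - 14*V) - 15 = -15 + V² - 14*V)
(l(a(2)) + 39)² = ((-15 + (4 + 2³ + 6*2²)² - 14*(4 + 2³ + 6*2²)) + 39)² = ((-15 + (4 + 8 + 6*4)² - 14*(4 + 8 + 6*4)) + 39)² = ((-15 + (4 + 8 + 24)² - 14*(4 + 8 + 24)) + 39)² = ((-15 + 36² - 14*36) + 39)² = ((-15 + 1296 - 504) + 39)² = (777 + 39)² = 816² = 665856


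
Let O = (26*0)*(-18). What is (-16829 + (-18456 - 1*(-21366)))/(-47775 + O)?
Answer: 13919/47775 ≈ 0.29134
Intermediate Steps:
O = 0 (O = 0*(-18) = 0)
(-16829 + (-18456 - 1*(-21366)))/(-47775 + O) = (-16829 + (-18456 - 1*(-21366)))/(-47775 + 0) = (-16829 + (-18456 + 21366))/(-47775) = (-16829 + 2910)*(-1/47775) = -13919*(-1/47775) = 13919/47775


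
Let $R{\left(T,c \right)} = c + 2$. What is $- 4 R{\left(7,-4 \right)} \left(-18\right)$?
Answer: $-144$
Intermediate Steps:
$R{\left(T,c \right)} = 2 + c$
$- 4 R{\left(7,-4 \right)} \left(-18\right) = - 4 \left(2 - 4\right) \left(-18\right) = \left(-4\right) \left(-2\right) \left(-18\right) = 8 \left(-18\right) = -144$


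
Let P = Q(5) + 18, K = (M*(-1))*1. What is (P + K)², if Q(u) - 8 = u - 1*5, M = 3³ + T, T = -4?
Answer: 9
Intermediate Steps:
M = 23 (M = 3³ - 4 = 27 - 4 = 23)
K = -23 (K = (23*(-1))*1 = -23*1 = -23)
Q(u) = 3 + u (Q(u) = 8 + (u - 1*5) = 8 + (u - 5) = 8 + (-5 + u) = 3 + u)
P = 26 (P = (3 + 5) + 18 = 8 + 18 = 26)
(P + K)² = (26 - 23)² = 3² = 9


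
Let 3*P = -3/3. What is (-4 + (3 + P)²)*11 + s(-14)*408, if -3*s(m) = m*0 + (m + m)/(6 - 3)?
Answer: 11732/9 ≈ 1303.6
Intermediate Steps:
P = -⅓ (P = (-3/3)/3 = (-3*⅓)/3 = (⅓)*(-1) = -⅓ ≈ -0.33333)
s(m) = -2*m/9 (s(m) = -(m*0 + (m + m)/(6 - 3))/3 = -(0 + (2*m)/3)/3 = -(0 + (2*m)*(⅓))/3 = -(0 + 2*m/3)/3 = -2*m/9)
(-4 + (3 + P)²)*11 + s(-14)*408 = (-4 + (3 - ⅓)²)*11 - 2/9*(-14)*408 = (-4 + (8/3)²)*11 + (28/9)*408 = (-4 + 64/9)*11 + 3808/3 = (28/9)*11 + 3808/3 = 308/9 + 3808/3 = 11732/9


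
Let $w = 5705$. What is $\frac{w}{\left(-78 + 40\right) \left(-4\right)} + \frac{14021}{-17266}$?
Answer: $\frac{48185669}{1312216} \approx 36.721$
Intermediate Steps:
$\frac{w}{\left(-78 + 40\right) \left(-4\right)} + \frac{14021}{-17266} = \frac{5705}{\left(-78 + 40\right) \left(-4\right)} + \frac{14021}{-17266} = \frac{5705}{\left(-38\right) \left(-4\right)} + 14021 \left(- \frac{1}{17266}\right) = \frac{5705}{152} - \frac{14021}{17266} = \frac{48185669}{1312216}$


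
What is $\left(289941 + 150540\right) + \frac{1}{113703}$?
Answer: $\frac{50084011144}{113703} \approx 4.4048 \cdot 10^{5}$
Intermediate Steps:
$\left(289941 + 150540\right) + \frac{1}{113703} = 440481 + \frac{1}{113703} = \frac{50084011144}{113703}$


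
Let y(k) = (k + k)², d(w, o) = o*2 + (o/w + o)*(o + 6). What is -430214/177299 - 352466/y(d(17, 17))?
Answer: -203937275979/71169236992 ≈ -2.8655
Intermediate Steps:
d(w, o) = 2*o + (6 + o)*(o + o/w) (d(w, o) = 2*o + (o + o/w)*(6 + o) = 2*o + (6 + o)*(o + o/w))
y(k) = 4*k² (y(k) = (2*k)² = 4*k²)
-430214/177299 - 352466/y(d(17, 17)) = -430214/177299 - 352466*1/(4*(6 + 17 + 17*(8 + 17))²) = -430214*1/177299 - 352466*1/(4*(6 + 17 + 17*25)²) = -430214/177299 - 352466*1/(4*(6 + 17 + 425)²) = -430214/177299 - 352466/(4*(17*(1/17)*448)²) = -430214/177299 - 352466/(4*448²) = -430214/177299 - 352466/(4*200704) = -430214/177299 - 352466/802816 = -430214/177299 - 352466*1/802816 = -430214/177299 - 176233/401408 = -203937275979/71169236992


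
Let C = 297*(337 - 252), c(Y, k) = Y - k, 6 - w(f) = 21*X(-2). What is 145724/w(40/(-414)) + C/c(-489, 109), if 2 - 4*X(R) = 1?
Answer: 348496073/1794 ≈ 1.9426e+5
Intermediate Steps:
X(R) = ¼ (X(R) = ½ - ¼*1 = ½ - ¼ = ¼)
w(f) = ¾ (w(f) = 6 - 21/4 = ¾)
C = 25245 (C = 297*85 = 25245)
145724/w(40/(-414)) + C/c(-489, 109) = 145724/(¾) + 25245/(-489 - 1*109) = 145724*(4/3) + 25245/(-489 - 109) = 582896/3 + 25245/(-598) = 582896/3 + 25245*(-1/598) = 582896/3 - 25245/598 = 348496073/1794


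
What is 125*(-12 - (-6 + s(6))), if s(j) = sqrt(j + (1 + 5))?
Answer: -750 - 250*sqrt(3) ≈ -1183.0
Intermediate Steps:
s(j) = sqrt(6 + j) (s(j) = sqrt(j + 6) = sqrt(6 + j))
125*(-12 - (-6 + s(6))) = 125*(-12 - (-6 + sqrt(6 + 6))) = 125*(-12 - (-6 + sqrt(12))) = 125*(-12 - (-6 + 2*sqrt(3))) = 125*(-12 + (6 - 2*sqrt(3))) = 125*(-6 - 2*sqrt(3)) = -750 - 250*sqrt(3)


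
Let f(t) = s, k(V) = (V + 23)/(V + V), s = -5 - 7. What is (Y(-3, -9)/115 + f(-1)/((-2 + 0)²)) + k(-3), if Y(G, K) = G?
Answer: -2194/345 ≈ -6.3594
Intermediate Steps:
s = -12
k(V) = (23 + V)/(2*V) (k(V) = (23 + V)/((2*V)) = (23 + V)*(1/(2*V)) = (23 + V)/(2*V))
f(t) = -12
(Y(-3, -9)/115 + f(-1)/((-2 + 0)²)) + k(-3) = (-3/115 - 12/(-2 + 0)²) + (½)*(23 - 3)/(-3) = (-3*1/115 - 12/((-2)²)) + (½)*(-⅓)*20 = (-3/115 - 12/4) - 10/3 = (-3/115 - 12*¼) - 10/3 = (-3/115 - 3) - 10/3 = -348/115 - 10/3 = -2194/345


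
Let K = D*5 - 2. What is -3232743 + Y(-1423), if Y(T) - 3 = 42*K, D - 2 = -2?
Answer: -3232824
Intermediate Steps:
D = 0 (D = 2 - 2 = 0)
K = -2 (K = 0*5 - 2 = 0 - 2 = -2)
Y(T) = -81 (Y(T) = 3 + 42*(-2) = 3 - 84 = -81)
-3232743 + Y(-1423) = -3232743 - 81 = -3232824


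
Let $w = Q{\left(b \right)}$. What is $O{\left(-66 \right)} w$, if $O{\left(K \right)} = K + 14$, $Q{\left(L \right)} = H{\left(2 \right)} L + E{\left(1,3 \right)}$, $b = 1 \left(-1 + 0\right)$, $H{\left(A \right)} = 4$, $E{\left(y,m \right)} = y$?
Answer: $156$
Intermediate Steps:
$b = -1$ ($b = 1 \left(-1\right) = -1$)
$Q{\left(L \right)} = 1 + 4 L$ ($Q{\left(L \right)} = 4 L + 1 = 1 + 4 L$)
$O{\left(K \right)} = 14 + K$
$w = -3$ ($w = 1 + 4 \left(-1\right) = 1 - 4 = -3$)
$O{\left(-66 \right)} w = \left(14 - 66\right) \left(-3\right) = \left(-52\right) \left(-3\right) = 156$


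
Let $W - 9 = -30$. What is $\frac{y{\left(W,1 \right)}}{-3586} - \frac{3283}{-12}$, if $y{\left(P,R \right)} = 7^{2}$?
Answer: $\frac{5886125}{21516} \approx 273.57$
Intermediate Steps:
$W = -21$ ($W = 9 - 30 = -21$)
$y{\left(P,R \right)} = 49$
$\frac{y{\left(W,1 \right)}}{-3586} - \frac{3283}{-12} = \frac{49}{-3586} - \frac{3283}{-12} = 49 \left(- \frac{1}{3586}\right) - - \frac{3283}{12} = - \frac{49}{3586} + \frac{3283}{12} = \frac{5886125}{21516}$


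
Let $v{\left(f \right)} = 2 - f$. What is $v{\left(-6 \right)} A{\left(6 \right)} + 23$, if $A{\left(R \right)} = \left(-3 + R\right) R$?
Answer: $167$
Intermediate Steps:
$A{\left(R \right)} = R \left(-3 + R\right)$
$v{\left(-6 \right)} A{\left(6 \right)} + 23 = \left(2 - -6\right) 6 \left(-3 + 6\right) + 23 = \left(2 + 6\right) 6 \cdot 3 + 23 = 8 \cdot 18 + 23 = 144 + 23 = 167$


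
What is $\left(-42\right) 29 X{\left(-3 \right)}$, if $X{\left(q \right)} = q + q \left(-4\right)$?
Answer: $-10962$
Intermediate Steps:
$X{\left(q \right)} = - 3 q$ ($X{\left(q \right)} = q - 4 q = - 3 q$)
$\left(-42\right) 29 X{\left(-3 \right)} = \left(-42\right) 29 \left(\left(-3\right) \left(-3\right)\right) = \left(-1218\right) 9 = -10962$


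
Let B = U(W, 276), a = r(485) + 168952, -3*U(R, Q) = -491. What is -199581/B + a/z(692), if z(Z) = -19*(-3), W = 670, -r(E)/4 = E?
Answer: 47874541/27987 ≈ 1710.6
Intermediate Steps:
r(E) = -4*E
z(Z) = 57
U(R, Q) = 491/3 (U(R, Q) = -⅓*(-491) = 491/3)
a = 167012 (a = -4*485 + 168952 = -1940 + 168952 = 167012)
B = 491/3 ≈ 163.67
-199581/B + a/z(692) = -199581/491/3 + 167012/57 = -199581*3/491 + 167012*(1/57) = -598743/491 + 167012/57 = 47874541/27987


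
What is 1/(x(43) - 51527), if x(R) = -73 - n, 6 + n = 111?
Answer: -1/51705 ≈ -1.9340e-5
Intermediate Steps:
n = 105 (n = -6 + 111 = 105)
x(R) = -178 (x(R) = -73 - 1*105 = -73 - 105 = -178)
1/(x(43) - 51527) = 1/(-178 - 51527) = 1/(-51705) = -1/51705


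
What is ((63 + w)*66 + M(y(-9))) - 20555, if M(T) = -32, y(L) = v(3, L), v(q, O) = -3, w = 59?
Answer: -12535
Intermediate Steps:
y(L) = -3
((63 + w)*66 + M(y(-9))) - 20555 = ((63 + 59)*66 - 32) - 20555 = (122*66 - 32) - 20555 = (8052 - 32) - 20555 = 8020 - 20555 = -12535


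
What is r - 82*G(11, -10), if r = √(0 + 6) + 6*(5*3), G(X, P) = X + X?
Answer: -1714 + √6 ≈ -1711.6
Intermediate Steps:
G(X, P) = 2*X
r = 90 + √6 (r = √6 + 6*15 = √6 + 90 = 90 + √6 ≈ 92.449)
r - 82*G(11, -10) = (90 + √6) - 164*11 = (90 + √6) - 82*22 = (90 + √6) - 1804 = -1714 + √6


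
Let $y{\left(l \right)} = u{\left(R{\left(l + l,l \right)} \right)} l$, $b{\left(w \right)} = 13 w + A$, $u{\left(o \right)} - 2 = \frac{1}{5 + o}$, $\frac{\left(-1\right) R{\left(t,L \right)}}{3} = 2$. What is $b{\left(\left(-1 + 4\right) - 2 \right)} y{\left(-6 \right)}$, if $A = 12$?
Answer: $-150$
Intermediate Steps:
$R{\left(t,L \right)} = -6$ ($R{\left(t,L \right)} = \left(-3\right) 2 = -6$)
$u{\left(o \right)} = 2 + \frac{1}{5 + o}$
$b{\left(w \right)} = 12 + 13 w$ ($b{\left(w \right)} = 13 w + 12 = 12 + 13 w$)
$y{\left(l \right)} = l$ ($y{\left(l \right)} = \frac{11 + 2 \left(-6\right)}{5 - 6} l = \frac{11 - 12}{-1} l = \left(-1\right) \left(-1\right) l = 1 l = l$)
$b{\left(\left(-1 + 4\right) - 2 \right)} y{\left(-6 \right)} = \left(12 + 13 \left(\left(-1 + 4\right) - 2\right)\right) \left(-6\right) = \left(12 + 13 \left(3 - 2\right)\right) \left(-6\right) = \left(12 + 13 \cdot 1\right) \left(-6\right) = \left(12 + 13\right) \left(-6\right) = 25 \left(-6\right) = -150$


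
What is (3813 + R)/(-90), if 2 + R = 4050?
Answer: -7861/90 ≈ -87.344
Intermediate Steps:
R = 4048 (R = -2 + 4050 = 4048)
(3813 + R)/(-90) = (3813 + 4048)/(-90) = 7861*(-1/90) = -7861/90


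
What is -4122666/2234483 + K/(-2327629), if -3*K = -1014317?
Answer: -31054584909853/15603142292421 ≈ -1.9903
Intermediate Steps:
K = 1014317/3 (K = -⅓*(-1014317) = 1014317/3 ≈ 3.3811e+5)
-4122666/2234483 + K/(-2327629) = -4122666/2234483 + (1014317/3)/(-2327629) = -4122666*1/2234483 + (1014317/3)*(-1/2327629) = -4122666/2234483 - 1014317/6982887 = -31054584909853/15603142292421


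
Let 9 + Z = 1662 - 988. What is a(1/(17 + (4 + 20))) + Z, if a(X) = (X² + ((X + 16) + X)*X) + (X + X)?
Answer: 1118606/1681 ≈ 665.44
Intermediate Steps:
Z = 665 (Z = -9 + (1662 - 988) = -9 + 674 = 665)
a(X) = X² + 2*X + X*(16 + 2*X) (a(X) = (X² + ((16 + X) + X)*X) + 2*X = (X² + (16 + 2*X)*X) + 2*X = (X² + X*(16 + 2*X)) + 2*X = X² + 2*X + X*(16 + 2*X))
a(1/(17 + (4 + 20))) + Z = 3*(6 + 1/(17 + (4 + 20)))/(17 + (4 + 20)) + 665 = 3*(6 + 1/(17 + 24))/(17 + 24) + 665 = 3*(6 + 1/41)/41 + 665 = 3*(1/41)*(6 + 1/41) + 665 = 3*(1/41)*(247/41) + 665 = 741/1681 + 665 = 1118606/1681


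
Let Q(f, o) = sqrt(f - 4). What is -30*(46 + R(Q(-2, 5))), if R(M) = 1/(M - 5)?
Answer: -42630/31 + 30*I*sqrt(6)/31 ≈ -1375.2 + 2.3705*I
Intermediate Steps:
Q(f, o) = sqrt(-4 + f)
R(M) = 1/(-5 + M)
-30*(46 + R(Q(-2, 5))) = -30*(46 + 1/(-5 + sqrt(-4 - 2))) = -30*(46 + 1/(-5 + sqrt(-6))) = -30*(46 + 1/(-5 + I*sqrt(6))) = -1380 - 30/(-5 + I*sqrt(6))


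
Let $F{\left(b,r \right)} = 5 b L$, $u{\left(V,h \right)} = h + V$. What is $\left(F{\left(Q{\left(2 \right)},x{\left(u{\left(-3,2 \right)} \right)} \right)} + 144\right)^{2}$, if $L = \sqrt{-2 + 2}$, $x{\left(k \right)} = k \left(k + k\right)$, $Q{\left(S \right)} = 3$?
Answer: $20736$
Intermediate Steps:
$u{\left(V,h \right)} = V + h$
$x{\left(k \right)} = 2 k^{2}$ ($x{\left(k \right)} = k 2 k = 2 k^{2}$)
$L = 0$ ($L = \sqrt{0} = 0$)
$F{\left(b,r \right)} = 0$ ($F{\left(b,r \right)} = 5 b 0 = 0$)
$\left(F{\left(Q{\left(2 \right)},x{\left(u{\left(-3,2 \right)} \right)} \right)} + 144\right)^{2} = \left(0 + 144\right)^{2} = 144^{2} = 20736$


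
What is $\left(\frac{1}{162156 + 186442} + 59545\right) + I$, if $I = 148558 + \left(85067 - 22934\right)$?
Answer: $\frac{94203729129}{348598} \approx 2.7024 \cdot 10^{5}$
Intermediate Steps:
$I = 210691$ ($I = 148558 + \left(85067 - 22934\right) = 148558 + 62133 = 210691$)
$\left(\frac{1}{162156 + 186442} + 59545\right) + I = \left(\frac{1}{162156 + 186442} + 59545\right) + 210691 = \left(\frac{1}{348598} + 59545\right) + 210691 = \frac{20757267911}{348598} + 210691 = \frac{94203729129}{348598}$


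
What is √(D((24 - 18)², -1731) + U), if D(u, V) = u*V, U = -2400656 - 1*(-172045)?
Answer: I*√2290927 ≈ 1513.6*I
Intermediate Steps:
U = -2228611 (U = -2400656 + 172045 = -2228611)
D(u, V) = V*u
√(D((24 - 18)², -1731) + U) = √(-1731*(24 - 18)² - 2228611) = √(-1731*6² - 2228611) = √(-1731*36 - 2228611) = √(-62316 - 2228611) = √(-2290927) = I*√2290927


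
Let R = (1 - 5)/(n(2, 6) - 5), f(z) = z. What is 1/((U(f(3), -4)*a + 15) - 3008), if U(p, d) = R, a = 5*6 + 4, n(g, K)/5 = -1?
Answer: -5/14897 ≈ -0.00033564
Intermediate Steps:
n(g, K) = -5 (n(g, K) = 5*(-1) = -5)
a = 34 (a = 30 + 4 = 34)
R = ⅖ (R = (1 - 5)/(-5 - 5) = -4/(-10) = -4*(-⅒) = ⅖ ≈ 0.40000)
U(p, d) = ⅖
1/((U(f(3), -4)*a + 15) - 3008) = 1/(((⅖)*34 + 15) - 3008) = 1/((68/5 + 15) - 3008) = 1/(143/5 - 3008) = 1/(-14897/5) = -5/14897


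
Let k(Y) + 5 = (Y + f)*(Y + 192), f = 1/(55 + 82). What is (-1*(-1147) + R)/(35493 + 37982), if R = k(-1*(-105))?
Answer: 4429096/10066075 ≈ 0.44000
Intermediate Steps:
f = 1/137 ≈ 0.0072993
k(Y) = -5 + (192 + Y)*(1/137 + Y) (k(Y) = -5 + (Y + 1/137)*(Y + 192) = -5 + (1/137 + Y)*(192 + Y) = -5 + (192 + Y)*(1/137 + Y))
R = 4271957/137 (R = -493/137 + (-1*(-105))² + 26305*(-1*(-105))/137 = -493/137 + 105² + (26305/137)*105 = -493/137 + 11025 + 2762025/137 = 4271957/137 ≈ 31182.)
(-1*(-1147) + R)/(35493 + 37982) = (-1*(-1147) + 4271957/137)/(35493 + 37982) = (1147 + 4271957/137)/73475 = (4429096/137)*(1/73475) = 4429096/10066075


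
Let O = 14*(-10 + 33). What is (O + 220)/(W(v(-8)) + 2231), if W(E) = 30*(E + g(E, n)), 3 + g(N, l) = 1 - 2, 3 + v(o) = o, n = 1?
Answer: 542/1781 ≈ 0.30432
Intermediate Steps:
v(o) = -3 + o
O = 322 (O = 14*23 = 322)
g(N, l) = -4 (g(N, l) = -3 + (1 - 2) = -3 - 1 = -4)
W(E) = -120 + 30*E (W(E) = 30*(E - 4) = 30*(-4 + E) = -120 + 30*E)
(O + 220)/(W(v(-8)) + 2231) = (322 + 220)/((-120 + 30*(-3 - 8)) + 2231) = 542/((-120 + 30*(-11)) + 2231) = 542/((-120 - 330) + 2231) = 542/(-450 + 2231) = 542/1781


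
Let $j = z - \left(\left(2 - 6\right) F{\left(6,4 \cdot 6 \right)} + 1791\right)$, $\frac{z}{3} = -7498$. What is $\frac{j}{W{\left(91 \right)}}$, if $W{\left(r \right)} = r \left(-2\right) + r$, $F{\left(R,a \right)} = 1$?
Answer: $\frac{24281}{91} \approx 266.82$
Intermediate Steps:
$W{\left(r \right)} = - r$ ($W{\left(r \right)} = - 2 r + r = - r$)
$z = -22494$ ($z = 3 \left(-7498\right) = -22494$)
$j = -24281$ ($j = -22494 - \left(\left(2 - 6\right) 1 + 1791\right) = -22494 - \left(\left(-4\right) 1 + 1791\right) = -22494 - \left(-4 + 1791\right) = -22494 - 1787 = -24281$)
$\frac{j}{W{\left(91 \right)}} = - \frac{24281}{\left(-1\right) 91} = - \frac{24281}{-91} = \left(-24281\right) \left(- \frac{1}{91}\right) = \frac{24281}{91}$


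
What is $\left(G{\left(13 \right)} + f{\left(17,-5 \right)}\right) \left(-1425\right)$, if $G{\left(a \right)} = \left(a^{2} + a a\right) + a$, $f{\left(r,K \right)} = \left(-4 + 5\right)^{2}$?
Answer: $-501600$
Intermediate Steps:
$f{\left(r,K \right)} = 1$ ($f{\left(r,K \right)} = 1^{2} = 1$)
$G{\left(a \right)} = a + 2 a^{2}$ ($G{\left(a \right)} = \left(a^{2} + a^{2}\right) + a = 2 a^{2} + a = a + 2 a^{2}$)
$\left(G{\left(13 \right)} + f{\left(17,-5 \right)}\right) \left(-1425\right) = \left(13 \left(1 + 2 \cdot 13\right) + 1\right) \left(-1425\right) = \left(13 \left(1 + 26\right) + 1\right) \left(-1425\right) = \left(13 \cdot 27 + 1\right) \left(-1425\right) = \left(351 + 1\right) \left(-1425\right) = 352 \left(-1425\right) = -501600$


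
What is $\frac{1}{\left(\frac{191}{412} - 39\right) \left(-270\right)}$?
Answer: $\frac{206}{2143395} \approx 9.6109 \cdot 10^{-5}$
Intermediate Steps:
$\frac{1}{\left(\frac{191}{412} - 39\right) \left(-270\right)} = \frac{1}{\left(- \frac{15877}{412}\right) \left(-270\right)} = \frac{1}{\frac{2143395}{206}} = \frac{206}{2143395}$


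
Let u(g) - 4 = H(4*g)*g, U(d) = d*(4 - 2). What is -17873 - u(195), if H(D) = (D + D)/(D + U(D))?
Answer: -18007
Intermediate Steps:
U(d) = 2*d (U(d) = d*2 = 2*d)
H(D) = 2/3 (H(D) = (D + D)/(D + 2*D) = (2*D)/((3*D)) = (2*D)*(1/(3*D)) = 2/3)
u(g) = 4 + 2*g/3
-17873 - u(195) = -17873 - (4 + (2/3)*195) = -17873 - (4 + 130) = -17873 - 1*134 = -17873 - 134 = -18007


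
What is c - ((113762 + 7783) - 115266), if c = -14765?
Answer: -21044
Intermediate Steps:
c - ((113762 + 7783) - 115266) = -14765 - ((113762 + 7783) - 115266) = -14765 - (121545 - 115266) = -14765 - 1*6279 = -14765 - 6279 = -21044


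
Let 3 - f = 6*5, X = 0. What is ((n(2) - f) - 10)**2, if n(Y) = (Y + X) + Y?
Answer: 441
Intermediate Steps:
n(Y) = 2*Y (n(Y) = (Y + 0) + Y = Y + Y = 2*Y)
f = -27 (f = 3 - 6*5 = 3 - 1*30 = 3 - 30 = -27)
((n(2) - f) - 10)**2 = ((2*2 - 1*(-27)) - 10)**2 = ((4 + 27) - 10)**2 = (31 - 10)**2 = 21**2 = 441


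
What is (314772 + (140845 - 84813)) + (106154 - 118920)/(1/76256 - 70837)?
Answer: 2002990097755980/5401746271 ≈ 3.7080e+5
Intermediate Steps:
(314772 + (140845 - 84813)) + (106154 - 118920)/(1/76256 - 70837) = (314772 + 56032) - 12766/(1/76256 - 70837) = 370804 - 12766/(-5401746271/76256) = 370804 - 12766*(-76256/5401746271) = 370804 + 973484096/5401746271 = 2002990097755980/5401746271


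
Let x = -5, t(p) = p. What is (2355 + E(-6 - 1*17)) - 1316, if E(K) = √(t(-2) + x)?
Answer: 1039 + I*√7 ≈ 1039.0 + 2.6458*I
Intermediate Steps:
E(K) = I*√7 (E(K) = √(-2 - 5) = √(-7) = I*√7)
(2355 + E(-6 - 1*17)) - 1316 = (2355 + I*√7) - 1316 = 1039 + I*√7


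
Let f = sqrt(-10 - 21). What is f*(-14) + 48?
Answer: 48 - 14*I*sqrt(31) ≈ 48.0 - 77.949*I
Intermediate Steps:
f = I*sqrt(31) (f = sqrt(-31) = I*sqrt(31) ≈ 5.5678*I)
f*(-14) + 48 = (I*sqrt(31))*(-14) + 48 = -14*I*sqrt(31) + 48 = 48 - 14*I*sqrt(31)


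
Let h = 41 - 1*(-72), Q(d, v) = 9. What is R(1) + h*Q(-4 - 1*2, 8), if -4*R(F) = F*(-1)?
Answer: 4069/4 ≈ 1017.3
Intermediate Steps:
R(F) = F/4 (R(F) = -F*(-1)/4 = -(-1)*F/4 = F/4)
h = 113 (h = 41 + 72 = 113)
R(1) + h*Q(-4 - 1*2, 8) = (1/4)*1 + 113*9 = 1/4 + 1017 = 4069/4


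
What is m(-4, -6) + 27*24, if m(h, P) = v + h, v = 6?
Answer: 650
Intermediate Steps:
m(h, P) = 6 + h
m(-4, -6) + 27*24 = (6 - 4) + 27*24 = 2 + 648 = 650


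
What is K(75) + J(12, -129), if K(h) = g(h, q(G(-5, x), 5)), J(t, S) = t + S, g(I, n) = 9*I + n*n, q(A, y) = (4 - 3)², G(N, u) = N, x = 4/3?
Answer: 559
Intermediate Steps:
x = 4/3 (x = 4*(⅓) = 4/3 ≈ 1.3333)
q(A, y) = 1 (q(A, y) = 1² = 1)
g(I, n) = n² + 9*I (g(I, n) = 9*I + n² = n² + 9*I)
J(t, S) = S + t
K(h) = 1 + 9*h (K(h) = 1² + 9*h = 1 + 9*h)
K(75) + J(12, -129) = (1 + 9*75) + (-129 + 12) = (1 + 675) - 117 = 676 - 117 = 559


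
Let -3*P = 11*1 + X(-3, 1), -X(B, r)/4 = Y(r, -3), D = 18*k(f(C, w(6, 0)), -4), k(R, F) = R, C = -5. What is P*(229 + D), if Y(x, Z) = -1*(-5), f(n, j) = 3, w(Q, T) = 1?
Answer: 849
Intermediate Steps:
Y(x, Z) = 5
D = 54 (D = 18*3 = 54)
X(B, r) = -20 (X(B, r) = -4*5 = -20)
P = 3 (P = -(11*1 - 20)/3 = -(11 - 20)/3 = -⅓*(-9) = 3)
P*(229 + D) = 3*(229 + 54) = 3*283 = 849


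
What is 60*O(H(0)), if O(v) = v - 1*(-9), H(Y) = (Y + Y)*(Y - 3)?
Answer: 540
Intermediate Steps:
H(Y) = 2*Y*(-3 + Y) (H(Y) = (2*Y)*(-3 + Y) = 2*Y*(-3 + Y))
O(v) = 9 + v (O(v) = v + 9 = 9 + v)
60*O(H(0)) = 60*(9 + 2*0*(-3 + 0)) = 60*(9 + 2*0*(-3)) = 60*(9 + 0) = 60*9 = 540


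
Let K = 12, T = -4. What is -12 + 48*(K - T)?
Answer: 756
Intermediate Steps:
-12 + 48*(K - T) = -12 + 48*(12 - 1*(-4)) = -12 + 48*(12 + 4) = -12 + 48*16 = -12 + 768 = 756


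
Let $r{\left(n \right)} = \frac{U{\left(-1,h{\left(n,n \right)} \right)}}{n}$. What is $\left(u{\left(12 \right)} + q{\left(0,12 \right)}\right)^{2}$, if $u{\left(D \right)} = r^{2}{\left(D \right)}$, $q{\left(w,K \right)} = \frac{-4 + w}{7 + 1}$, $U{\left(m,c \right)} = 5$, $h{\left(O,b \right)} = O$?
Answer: $\frac{2209}{20736} \approx 0.10653$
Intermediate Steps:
$r{\left(n \right)} = \frac{5}{n}$
$q{\left(w,K \right)} = - \frac{1}{2} + \frac{w}{8}$ ($q{\left(w,K \right)} = \frac{-4 + w}{8} = \left(-4 + w\right) \frac{1}{8} = - \frac{1}{2} + \frac{w}{8}$)
$u{\left(D \right)} = \frac{25}{D^{2}}$ ($u{\left(D \right)} = \left(\frac{5}{D}\right)^{2} = \frac{25}{D^{2}}$)
$\left(u{\left(12 \right)} + q{\left(0,12 \right)}\right)^{2} = \left(\frac{25}{144} + \left(- \frac{1}{2} + \frac{1}{8} \cdot 0\right)\right)^{2} = \left(25 \cdot \frac{1}{144} + \left(- \frac{1}{2} + 0\right)\right)^{2} = \left(\frac{25}{144} - \frac{1}{2}\right)^{2} = \left(- \frac{47}{144}\right)^{2} = \frac{2209}{20736}$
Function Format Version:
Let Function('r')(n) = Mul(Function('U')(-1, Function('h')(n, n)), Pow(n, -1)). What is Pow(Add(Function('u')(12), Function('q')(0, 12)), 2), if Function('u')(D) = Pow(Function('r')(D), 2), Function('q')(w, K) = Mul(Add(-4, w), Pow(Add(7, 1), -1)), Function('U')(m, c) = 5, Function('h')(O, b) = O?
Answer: Rational(2209, 20736) ≈ 0.10653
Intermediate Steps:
Function('r')(n) = Mul(5, Pow(n, -1))
Function('q')(w, K) = Add(Rational(-1, 2), Mul(Rational(1, 8), w)) (Function('q')(w, K) = Mul(Add(-4, w), Pow(8, -1)) = Mul(Add(-4, w), Rational(1, 8)) = Add(Rational(-1, 2), Mul(Rational(1, 8), w)))
Function('u')(D) = Mul(25, Pow(D, -2)) (Function('u')(D) = Pow(Mul(5, Pow(D, -1)), 2) = Mul(25, Pow(D, -2)))
Pow(Add(Function('u')(12), Function('q')(0, 12)), 2) = Pow(Add(Mul(25, Pow(12, -2)), Add(Rational(-1, 2), Mul(Rational(1, 8), 0))), 2) = Pow(Add(Mul(25, Rational(1, 144)), Add(Rational(-1, 2), 0)), 2) = Pow(Add(Rational(25, 144), Rational(-1, 2)), 2) = Pow(Rational(-47, 144), 2) = Rational(2209, 20736)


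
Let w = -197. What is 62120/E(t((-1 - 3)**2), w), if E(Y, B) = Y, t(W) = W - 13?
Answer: 62120/3 ≈ 20707.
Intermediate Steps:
t(W) = -13 + W
62120/E(t((-1 - 3)**2), w) = 62120/(-13 + (-1 - 3)**2) = 62120/(-13 + (-4)**2) = 62120/(-13 + 16) = 62120/3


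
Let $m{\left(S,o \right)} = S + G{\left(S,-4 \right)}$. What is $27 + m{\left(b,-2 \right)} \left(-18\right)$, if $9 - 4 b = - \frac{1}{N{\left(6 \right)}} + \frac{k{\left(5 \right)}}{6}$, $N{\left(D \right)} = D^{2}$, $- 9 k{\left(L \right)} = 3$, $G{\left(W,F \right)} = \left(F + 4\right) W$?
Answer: $- \frac{111}{8} \approx -13.875$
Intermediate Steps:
$G{\left(W,F \right)} = W \left(4 + F\right)$ ($G{\left(W,F \right)} = \left(4 + F\right) W = W \left(4 + F\right)$)
$k{\left(L \right)} = - \frac{1}{3}$ ($k{\left(L \right)} = \left(- \frac{1}{9}\right) 3 = - \frac{1}{3}$)
$b = \frac{109}{48}$ ($b = \frac{9}{4} - \frac{- \frac{1}{6^{2}} - \frac{1}{3 \cdot 6}}{4} = \frac{9}{4} - \frac{- \frac{1}{36} - \frac{1}{18}}{4} = \frac{9}{4} - - \frac{1}{48} = \frac{9}{4} + \frac{1}{48} = \frac{109}{48} \approx 2.2708$)
$m{\left(S,o \right)} = S$ ($m{\left(S,o \right)} = S + S \left(4 - 4\right) = S + S 0 = S + 0 = S$)
$27 + m{\left(b,-2 \right)} \left(-18\right) = 27 + \frac{109}{48} \left(-18\right) = 27 - \frac{327}{8} = - \frac{111}{8}$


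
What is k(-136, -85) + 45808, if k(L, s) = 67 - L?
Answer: 46011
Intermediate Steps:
k(-136, -85) + 45808 = (67 - 1*(-136)) + 45808 = (67 + 136) + 45808 = 203 + 45808 = 46011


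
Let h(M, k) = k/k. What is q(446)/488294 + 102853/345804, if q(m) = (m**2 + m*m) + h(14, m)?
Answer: 93897372757/84427009188 ≈ 1.1122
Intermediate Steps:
h(M, k) = 1
q(m) = 1 + 2*m**2 (q(m) = (m**2 + m*m) + 1 = (m**2 + m**2) + 1 = 2*m**2 + 1 = 1 + 2*m**2)
q(446)/488294 + 102853/345804 = (1 + 2*446**2)/488294 + 102853/345804 = (1 + 2*198916)*(1/488294) + 102853*(1/345804) = (1 + 397832)*(1/488294) + 102853/345804 = 397833*(1/488294) + 102853/345804 = 397833/488294 + 102853/345804 = 93897372757/84427009188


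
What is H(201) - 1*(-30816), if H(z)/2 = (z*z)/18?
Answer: 35305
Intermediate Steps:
H(z) = z²/9 (H(z) = 2*((z*z)/18) = 2*(z²*(1/18)) = 2*(z²/18) = z²/9)
H(201) - 1*(-30816) = (⅑)*201² - 1*(-30816) = (⅑)*40401 + 30816 = 4489 + 30816 = 35305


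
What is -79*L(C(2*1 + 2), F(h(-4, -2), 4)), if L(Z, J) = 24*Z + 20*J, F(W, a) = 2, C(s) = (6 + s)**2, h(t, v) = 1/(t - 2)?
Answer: -192760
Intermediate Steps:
h(t, v) = 1/(-2 + t)
L(Z, J) = 20*J + 24*Z
-79*L(C(2*1 + 2), F(h(-4, -2), 4)) = -79*(20*2 + 24*(6 + (2*1 + 2))**2) = -79*(40 + 24*(6 + (2 + 2))**2) = -79*(40 + 24*(6 + 4)**2) = -79*(40 + 24*10**2) = -79*(40 + 24*100) = -79*(40 + 2400) = -79*2440 = -192760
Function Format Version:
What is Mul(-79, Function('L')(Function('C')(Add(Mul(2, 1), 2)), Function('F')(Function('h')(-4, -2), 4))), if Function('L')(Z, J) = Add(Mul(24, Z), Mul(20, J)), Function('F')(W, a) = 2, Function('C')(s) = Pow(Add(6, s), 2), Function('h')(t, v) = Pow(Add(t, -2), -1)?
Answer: -192760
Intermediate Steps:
Function('h')(t, v) = Pow(Add(-2, t), -1)
Function('L')(Z, J) = Add(Mul(20, J), Mul(24, Z))
Mul(-79, Function('L')(Function('C')(Add(Mul(2, 1), 2)), Function('F')(Function('h')(-4, -2), 4))) = Mul(-79, Add(Mul(20, 2), Mul(24, Pow(Add(6, Add(Mul(2, 1), 2)), 2)))) = Mul(-79, Add(40, Mul(24, Pow(Add(6, Add(2, 2)), 2)))) = Mul(-79, Add(40, Mul(24, Pow(Add(6, 4), 2)))) = Mul(-79, Add(40, Mul(24, Pow(10, 2)))) = Mul(-79, Add(40, Mul(24, 100))) = Mul(-79, Add(40, 2400)) = Mul(-79, 2440) = -192760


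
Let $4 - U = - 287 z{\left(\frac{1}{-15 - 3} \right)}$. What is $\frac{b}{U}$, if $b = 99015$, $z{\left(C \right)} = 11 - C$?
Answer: $\frac{356454}{11437} \approx 31.167$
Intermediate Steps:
$U = \frac{57185}{18}$ ($U = 4 - - 287 \left(11 - \frac{1}{-15 - 3}\right) = 4 - - 287 \left(11 - \frac{1}{-18}\right) = 4 - - 287 \left(11 - - \frac{1}{18}\right) = 4 - - 287 \left(11 + \frac{1}{18}\right) = 4 - \left(-287\right) \frac{199}{18} = 4 - - \frac{57113}{18} = 4 + \frac{57113}{18} = \frac{57185}{18} \approx 3176.9$)
$\frac{b}{U} = \frac{99015}{\frac{57185}{18}} = 99015 \cdot \frac{18}{57185} = \frac{356454}{11437}$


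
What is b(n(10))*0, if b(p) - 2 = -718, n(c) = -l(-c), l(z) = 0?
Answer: 0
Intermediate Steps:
n(c) = 0 (n(c) = -1*0 = 0)
b(p) = -716 (b(p) = 2 - 718 = -716)
b(n(10))*0 = -716*0 = 0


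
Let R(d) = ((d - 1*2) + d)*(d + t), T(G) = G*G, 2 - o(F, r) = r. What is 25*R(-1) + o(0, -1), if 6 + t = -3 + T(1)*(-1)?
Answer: 1103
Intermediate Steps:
o(F, r) = 2 - r
T(G) = G²
t = -10 (t = -6 + (-3 + 1²*(-1)) = -6 + (-3 + 1*(-1)) = -6 + (-3 - 1) = -6 - 4 = -10)
R(d) = (-10 + d)*(-2 + 2*d) (R(d) = ((d - 1*2) + d)*(d - 10) = ((d - 2) + d)*(-10 + d) = ((-2 + d) + d)*(-10 + d) = (-2 + 2*d)*(-10 + d) = (-10 + d)*(-2 + 2*d))
25*R(-1) + o(0, -1) = 25*(20 - 22*(-1) + 2*(-1)²) + (2 - 1*(-1)) = 25*(20 + 22 + 2*1) + (2 + 1) = 25*(20 + 22 + 2) + 3 = 25*44 + 3 = 1100 + 3 = 1103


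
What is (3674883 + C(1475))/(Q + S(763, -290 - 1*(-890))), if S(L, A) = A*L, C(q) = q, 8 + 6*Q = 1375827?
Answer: 22058148/4122619 ≈ 5.3505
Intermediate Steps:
Q = 1375819/6 (Q = -4/3 + (1/6)*1375827 = -4/3 + 458609/2 = 1375819/6 ≈ 2.2930e+5)
(3674883 + C(1475))/(Q + S(763, -290 - 1*(-890))) = (3674883 + 1475)/(1375819/6 + (-290 - 1*(-890))*763) = 3676358/(1375819/6 + (-290 + 890)*763) = 3676358/(1375819/6 + 600*763) = 3676358/(1375819/6 + 457800) = 3676358/(4122619/6) = 3676358*(6/4122619) = 22058148/4122619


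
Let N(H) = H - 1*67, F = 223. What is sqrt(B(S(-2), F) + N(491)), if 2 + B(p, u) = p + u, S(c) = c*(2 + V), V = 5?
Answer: sqrt(631) ≈ 25.120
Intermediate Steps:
S(c) = 7*c (S(c) = c*(2 + 5) = c*7 = 7*c)
N(H) = -67 + H (N(H) = H - 67 = -67 + H)
B(p, u) = -2 + p + u (B(p, u) = -2 + (p + u) = -2 + p + u)
sqrt(B(S(-2), F) + N(491)) = sqrt((-2 + 7*(-2) + 223) + (-67 + 491)) = sqrt((-2 - 14 + 223) + 424) = sqrt(207 + 424) = sqrt(631)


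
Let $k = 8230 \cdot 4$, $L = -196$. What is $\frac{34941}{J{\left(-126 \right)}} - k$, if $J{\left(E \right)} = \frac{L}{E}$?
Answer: $- \frac{146411}{14} \approx -10458.0$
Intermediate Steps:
$J{\left(E \right)} = - \frac{196}{E}$
$k = 32920$
$\frac{34941}{J{\left(-126 \right)}} - k = \frac{34941}{\left(-196\right) \frac{1}{-126}} - 32920 = \frac{34941}{\left(-196\right) \left(- \frac{1}{126}\right)} - 32920 = \frac{34941}{\frac{14}{9}} - 32920 = 34941 \cdot \frac{9}{14} - 32920 = \frac{314469}{14} - 32920 = - \frac{146411}{14}$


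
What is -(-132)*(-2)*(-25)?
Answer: 6600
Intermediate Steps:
-(-132)*(-2)*(-25) = -22*12*(-25) = -264*(-25) = 6600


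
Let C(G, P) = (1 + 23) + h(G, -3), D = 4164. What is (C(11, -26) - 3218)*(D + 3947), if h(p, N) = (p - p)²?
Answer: -25906534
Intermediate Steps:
h(p, N) = 0 (h(p, N) = 0² = 0)
C(G, P) = 24 (C(G, P) = (1 + 23) + 0 = 24 + 0 = 24)
(C(11, -26) - 3218)*(D + 3947) = (24 - 3218)*(4164 + 3947) = -3194*8111 = -25906534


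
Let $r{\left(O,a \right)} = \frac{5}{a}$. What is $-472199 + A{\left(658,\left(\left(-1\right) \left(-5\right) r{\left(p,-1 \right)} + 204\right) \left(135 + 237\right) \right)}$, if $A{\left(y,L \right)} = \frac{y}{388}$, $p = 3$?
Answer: $- \frac{91606277}{194} \approx -4.722 \cdot 10^{5}$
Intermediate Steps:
$A{\left(y,L \right)} = \frac{y}{388}$ ($A{\left(y,L \right)} = y \frac{1}{388} = \frac{y}{388}$)
$-472199 + A{\left(658,\left(\left(-1\right) \left(-5\right) r{\left(p,-1 \right)} + 204\right) \left(135 + 237\right) \right)} = -472199 + \frac{1}{388} \cdot 658 = -472199 + \frac{329}{194} = - \frac{91606277}{194}$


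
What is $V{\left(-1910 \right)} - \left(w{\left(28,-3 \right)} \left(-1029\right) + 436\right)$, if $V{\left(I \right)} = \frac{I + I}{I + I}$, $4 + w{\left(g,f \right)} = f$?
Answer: $-7638$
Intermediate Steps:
$w{\left(g,f \right)} = -4 + f$
$V{\left(I \right)} = 1$ ($V{\left(I \right)} = \frac{2 I}{2 I} = 2 I \frac{1}{2 I} = 1$)
$V{\left(-1910 \right)} - \left(w{\left(28,-3 \right)} \left(-1029\right) + 436\right) = 1 - \left(\left(-4 - 3\right) \left(-1029\right) + 436\right) = 1 - \left(\left(-7\right) \left(-1029\right) + 436\right) = 1 - \left(7203 + 436\right) = 1 - 7639 = -7638$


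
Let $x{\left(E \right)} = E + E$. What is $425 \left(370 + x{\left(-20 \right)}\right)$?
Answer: $140250$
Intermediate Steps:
$x{\left(E \right)} = 2 E$
$425 \left(370 + x{\left(-20 \right)}\right) = 425 \left(370 + 2 \left(-20\right)\right) = 425 \left(370 - 40\right) = 425 \cdot 330 = 140250$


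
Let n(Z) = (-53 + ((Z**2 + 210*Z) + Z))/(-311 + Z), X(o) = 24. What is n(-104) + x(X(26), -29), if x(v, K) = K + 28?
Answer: 10766/415 ≈ 25.942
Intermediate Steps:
x(v, K) = 28 + K
n(Z) = (-53 + Z**2 + 211*Z)/(-311 + Z) (n(Z) = (-53 + (Z**2 + 211*Z))/(-311 + Z) = (-53 + Z**2 + 211*Z)/(-311 + Z))
n(-104) + x(X(26), -29) = (-53 + (-104)**2 + 211*(-104))/(-311 - 104) + (28 - 29) = (-53 + 10816 - 21944)/(-415) - 1 = -1/415*(-11181) - 1 = 11181/415 - 1 = 10766/415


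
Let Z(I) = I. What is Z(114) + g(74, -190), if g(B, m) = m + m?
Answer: -266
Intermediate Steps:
g(B, m) = 2*m
Z(114) + g(74, -190) = 114 + 2*(-190) = 114 - 380 = -266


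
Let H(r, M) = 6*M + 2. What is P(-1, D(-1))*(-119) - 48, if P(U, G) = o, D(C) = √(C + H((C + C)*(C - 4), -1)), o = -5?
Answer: 547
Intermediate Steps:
H(r, M) = 2 + 6*M
D(C) = √(-4 + C) (D(C) = √(C + (2 + 6*(-1))) = √(C + (2 - 6)) = √(C - 4) = √(-4 + C))
P(U, G) = -5
P(-1, D(-1))*(-119) - 48 = -5*(-119) - 48 = 595 - 48 = 547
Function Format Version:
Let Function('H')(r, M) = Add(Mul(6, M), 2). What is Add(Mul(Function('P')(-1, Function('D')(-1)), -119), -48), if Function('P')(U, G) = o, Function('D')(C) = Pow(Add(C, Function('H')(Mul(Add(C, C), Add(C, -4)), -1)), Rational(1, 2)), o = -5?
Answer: 547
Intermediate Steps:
Function('H')(r, M) = Add(2, Mul(6, M))
Function('D')(C) = Pow(Add(-4, C), Rational(1, 2)) (Function('D')(C) = Pow(Add(C, Add(2, Mul(6, -1))), Rational(1, 2)) = Pow(Add(C, Add(2, -6)), Rational(1, 2)) = Pow(Add(C, -4), Rational(1, 2)) = Pow(Add(-4, C), Rational(1, 2)))
Function('P')(U, G) = -5
Add(Mul(Function('P')(-1, Function('D')(-1)), -119), -48) = Add(Mul(-5, -119), -48) = Add(595, -48) = 547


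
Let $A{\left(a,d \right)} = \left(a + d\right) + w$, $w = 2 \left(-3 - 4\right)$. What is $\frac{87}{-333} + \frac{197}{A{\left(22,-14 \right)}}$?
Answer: $- \frac{2449}{74} \approx -33.095$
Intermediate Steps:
$w = -14$ ($w = 2 \left(-7\right) = -14$)
$A{\left(a,d \right)} = -14 + a + d$ ($A{\left(a,d \right)} = \left(a + d\right) - 14 = -14 + a + d$)
$\frac{87}{-333} + \frac{197}{A{\left(22,-14 \right)}} = \frac{87}{-333} + \frac{197}{-14 + 22 - 14} = 87 \left(- \frac{1}{333}\right) + \frac{197}{-6} = - \frac{29}{111} + 197 \left(- \frac{1}{6}\right) = - \frac{29}{111} - \frac{197}{6} = - \frac{2449}{74}$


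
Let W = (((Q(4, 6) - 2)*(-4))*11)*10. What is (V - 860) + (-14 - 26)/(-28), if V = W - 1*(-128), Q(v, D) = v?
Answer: -11274/7 ≈ -1610.6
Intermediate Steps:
W = -880 (W = (((4 - 2)*(-4))*11)*10 = ((2*(-4))*11)*10 = -8*11*10 = -88*10 = -880)
V = -752 (V = -880 - 1*(-128) = -880 + 128 = -752)
(V - 860) + (-14 - 26)/(-28) = (-752 - 860) + (-14 - 26)/(-28) = -1612 - 1/28*(-40) = -1612 + 10/7 = -11274/7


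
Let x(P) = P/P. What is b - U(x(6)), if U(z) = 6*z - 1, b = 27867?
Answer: 27862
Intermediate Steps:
x(P) = 1
U(z) = -1 + 6*z
b - U(x(6)) = 27867 - (-1 + 6*1) = 27867 - (-1 + 6) = 27867 - 1*5 = 27867 - 5 = 27862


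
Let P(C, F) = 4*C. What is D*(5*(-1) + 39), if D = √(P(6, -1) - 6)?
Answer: 102*√2 ≈ 144.25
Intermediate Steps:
D = 3*√2 (D = √(4*6 - 6) = √(24 - 6) = √18 = 3*√2 ≈ 4.2426)
D*(5*(-1) + 39) = (3*√2)*(5*(-1) + 39) = (3*√2)*(-5 + 39) = (3*√2)*34 = 102*√2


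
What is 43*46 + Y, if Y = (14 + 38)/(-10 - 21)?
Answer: 61266/31 ≈ 1976.3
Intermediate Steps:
Y = -52/31 (Y = 52/(-31) = 52*(-1/31) = -52/31 ≈ -1.6774)
43*46 + Y = 43*46 - 52/31 = 1978 - 52/31 = 61266/31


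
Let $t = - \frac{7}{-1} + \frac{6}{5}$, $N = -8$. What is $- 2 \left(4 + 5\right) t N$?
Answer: $\frac{5904}{5} \approx 1180.8$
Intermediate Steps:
$t = \frac{41}{5}$ ($t = \left(-7\right) \left(-1\right) + 6 \cdot \frac{1}{5} = 7 + \frac{6}{5} = \frac{41}{5} \approx 8.2$)
$- 2 \left(4 + 5\right) t N = - 2 \left(4 + 5\right) \frac{41}{5} \left(-8\right) = \left(-2\right) 9 \cdot \frac{41}{5} \left(-8\right) = \left(-18\right) \frac{41}{5} \left(-8\right) = \left(- \frac{738}{5}\right) \left(-8\right) = \frac{5904}{5}$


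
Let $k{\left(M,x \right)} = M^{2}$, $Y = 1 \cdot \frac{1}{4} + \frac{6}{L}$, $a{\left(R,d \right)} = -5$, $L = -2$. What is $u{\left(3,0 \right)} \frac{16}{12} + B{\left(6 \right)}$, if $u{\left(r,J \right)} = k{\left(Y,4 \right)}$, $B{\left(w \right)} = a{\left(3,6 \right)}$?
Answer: $\frac{61}{12} \approx 5.0833$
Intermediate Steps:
$Y = - \frac{11}{4}$ ($Y = 1 \cdot \frac{1}{4} + \frac{6}{-2} = 1 \cdot \frac{1}{4} + 6 \left(- \frac{1}{2}\right) = \frac{1}{4} - 3 = - \frac{11}{4} \approx -2.75$)
$B{\left(w \right)} = -5$
$u{\left(r,J \right)} = \frac{121}{16}$ ($u{\left(r,J \right)} = \left(- \frac{11}{4}\right)^{2} = \frac{121}{16}$)
$u{\left(3,0 \right)} \frac{16}{12} + B{\left(6 \right)} = \frac{121 \cdot \frac{16}{12}}{16} - 5 = \frac{121 \cdot 16 \cdot \frac{1}{12}}{16} - 5 = \frac{121}{16} \cdot \frac{4}{3} - 5 = \frac{121}{12} - 5 = \frac{61}{12}$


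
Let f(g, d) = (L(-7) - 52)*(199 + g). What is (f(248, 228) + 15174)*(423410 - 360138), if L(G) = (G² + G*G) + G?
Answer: 2063110104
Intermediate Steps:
L(G) = G + 2*G² (L(G) = (G² + G²) + G = 2*G² + G = G + 2*G²)
f(g, d) = 7761 + 39*g (f(g, d) = (-7*(1 + 2*(-7)) - 52)*(199 + g) = (-7*(1 - 14) - 52)*(199 + g) = (-7*(-13) - 52)*(199 + g) = (91 - 52)*(199 + g) = 39*(199 + g) = 7761 + 39*g)
(f(248, 228) + 15174)*(423410 - 360138) = ((7761 + 39*248) + 15174)*(423410 - 360138) = ((7761 + 9672) + 15174)*63272 = (17433 + 15174)*63272 = 32607*63272 = 2063110104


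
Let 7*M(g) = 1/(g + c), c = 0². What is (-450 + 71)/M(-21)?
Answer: 55713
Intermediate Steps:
c = 0
M(g) = 1/(7*g) (M(g) = 1/(7*(g + 0)) = 1/(7*g))
(-450 + 71)/M(-21) = (-450 + 71)/(((⅐)/(-21))) = -379/((⅐)*(-1/21)) = -379/(-1/147) = -379*(-147) = 55713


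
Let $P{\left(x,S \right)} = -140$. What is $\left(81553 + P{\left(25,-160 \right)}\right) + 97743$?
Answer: $179156$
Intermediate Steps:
$\left(81553 + P{\left(25,-160 \right)}\right) + 97743 = \left(81553 - 140\right) + 97743 = 81413 + 97743 = 179156$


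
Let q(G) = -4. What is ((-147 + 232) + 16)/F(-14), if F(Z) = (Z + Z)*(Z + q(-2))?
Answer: 101/504 ≈ 0.20040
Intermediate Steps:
F(Z) = 2*Z*(-4 + Z) (F(Z) = (Z + Z)*(Z - 4) = (2*Z)*(-4 + Z) = 2*Z*(-4 + Z))
((-147 + 232) + 16)/F(-14) = ((-147 + 232) + 16)/((2*(-14)*(-4 - 14))) = (85 + 16)/((2*(-14)*(-18))) = 101/504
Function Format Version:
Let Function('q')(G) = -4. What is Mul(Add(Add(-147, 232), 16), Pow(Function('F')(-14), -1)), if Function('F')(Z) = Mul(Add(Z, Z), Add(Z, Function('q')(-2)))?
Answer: Rational(101, 504) ≈ 0.20040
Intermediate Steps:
Function('F')(Z) = Mul(2, Z, Add(-4, Z)) (Function('F')(Z) = Mul(Add(Z, Z), Add(Z, -4)) = Mul(Mul(2, Z), Add(-4, Z)) = Mul(2, Z, Add(-4, Z)))
Mul(Add(Add(-147, 232), 16), Pow(Function('F')(-14), -1)) = Mul(Add(Add(-147, 232), 16), Pow(Mul(2, -14, Add(-4, -14)), -1)) = Mul(Add(85, 16), Pow(Mul(2, -14, -18), -1)) = Mul(101, Pow(504, -1)) = Mul(101, Rational(1, 504)) = Rational(101, 504)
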